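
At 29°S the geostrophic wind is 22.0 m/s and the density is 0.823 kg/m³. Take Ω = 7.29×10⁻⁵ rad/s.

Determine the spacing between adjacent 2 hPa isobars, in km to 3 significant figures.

156 km

Coriolis parameter at 29°S:
f = 2Ω sin φ = 2 × 7.29×10⁻⁵ × sin 29° = 7.07×10⁻⁵ s⁻¹
Geostrophic balance rearranged: |∂P/∂n| = f ρ V_g
|∂P/∂n| = 7.07×10⁻⁵ × 0.823 × 22.0 = 1.28×10⁻³ Pa/m
Isobar spacing: Δn = ΔP/|∂P/∂n| = 200 Pa / 1.28×10⁻³ Pa/m = 156271 m ≈ 156 km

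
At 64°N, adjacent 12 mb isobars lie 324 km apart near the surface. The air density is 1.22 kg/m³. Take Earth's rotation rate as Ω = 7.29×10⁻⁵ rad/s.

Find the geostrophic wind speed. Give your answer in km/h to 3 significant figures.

83.4 km/h

Coriolis parameter at 64°N:
f = 2Ω sin φ = 2 × 7.29×10⁻⁵ × sin 64° = 1.31×10⁻⁴ s⁻¹
Pressure gradient: |∂P/∂n| = 1200 Pa / 324000 m = 3.70×10⁻³ Pa/m
Geostrophic balance (pressure-gradient force = Coriolis force):
V_g = (1/(fρ)) |∂P/∂n| = 3.70×10⁻³ / (1.31×10⁻⁴ × 1.22) = 23.2 m/s
Converting: 23.2 m/s × 3.6 = 83.4 km/h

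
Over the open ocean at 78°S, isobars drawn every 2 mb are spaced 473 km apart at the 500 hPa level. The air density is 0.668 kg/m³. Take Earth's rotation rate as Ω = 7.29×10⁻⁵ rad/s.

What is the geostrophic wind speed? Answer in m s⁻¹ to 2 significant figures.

4.4 m s⁻¹

Coriolis parameter at 78°S:
f = 2Ω sin φ = 2 × 7.29×10⁻⁵ × sin 78° = 1.43×10⁻⁴ s⁻¹
Pressure gradient: |∂P/∂n| = 200 Pa / 473000 m = 4.23×10⁻⁴ Pa/m
Geostrophic balance (pressure-gradient force = Coriolis force):
V_g = (1/(fρ)) |∂P/∂n| = 4.23×10⁻⁴ / (1.43×10⁻⁴ × 0.668) = 4.44 m/s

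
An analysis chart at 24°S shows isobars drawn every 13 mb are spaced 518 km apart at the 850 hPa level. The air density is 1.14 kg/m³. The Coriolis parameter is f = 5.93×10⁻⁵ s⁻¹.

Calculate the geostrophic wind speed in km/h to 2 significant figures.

130 km/h

Pressure gradient: |∂P/∂n| = 1300 Pa / 518000 m = 2.51×10⁻³ Pa/m
Geostrophic balance (pressure-gradient force = Coriolis force):
V_g = (1/(fρ)) |∂P/∂n| = 2.51×10⁻³ / (5.93×10⁻⁵ × 1.14) = 37.1 m/s
Converting: 37.1 m/s × 3.6 = 130 km/h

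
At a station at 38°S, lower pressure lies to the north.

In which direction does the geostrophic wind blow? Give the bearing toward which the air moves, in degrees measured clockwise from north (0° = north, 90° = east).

270°

The pressure-gradient force points toward the north (bearing 000°).
Geostrophic balance: in the Southern Hemisphere the Coriolis force deflects motion to the left, so the geostrophic wind blows 90° to the left of the pressure-gradient force (low pressure on the right).
Rotating 000° by 90° counterclockwise gives 270° — the wind blows toward the west.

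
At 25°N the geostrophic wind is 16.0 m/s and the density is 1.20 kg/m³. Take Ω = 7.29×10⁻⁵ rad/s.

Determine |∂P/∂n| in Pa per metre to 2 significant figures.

1.2×10⁻³ Pa/m

Coriolis parameter at 25°N:
f = 2Ω sin φ = 2 × 7.29×10⁻⁵ × sin 25° = 6.16×10⁻⁵ s⁻¹
Geostrophic balance rearranged: |∂P/∂n| = f ρ V_g
|∂P/∂n| = 6.16×10⁻⁵ × 1.20 × 16.0 = 1.18×10⁻³ Pa/m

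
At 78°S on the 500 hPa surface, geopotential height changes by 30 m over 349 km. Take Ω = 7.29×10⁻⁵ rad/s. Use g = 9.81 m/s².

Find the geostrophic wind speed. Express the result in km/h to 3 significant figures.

21.3 km/h

Coriolis parameter at 78°S:
f = 2Ω sin φ = 2 × 7.29×10⁻⁵ × sin 78° = 1.43×10⁻⁴ s⁻¹
Height gradient: |∂Z/∂n| = 30 m / 349000 m = 8.60×10⁻⁵
On a pressure surface, geostrophic balance gives V_g = (g/f)|∂Z/∂n|:
V_g = 9.81 × 8.60×10⁻⁵ / 1.43×10⁻⁴ = 5.91 m/s
Converting: 5.91 m/s × 3.6 = 21.3 km/h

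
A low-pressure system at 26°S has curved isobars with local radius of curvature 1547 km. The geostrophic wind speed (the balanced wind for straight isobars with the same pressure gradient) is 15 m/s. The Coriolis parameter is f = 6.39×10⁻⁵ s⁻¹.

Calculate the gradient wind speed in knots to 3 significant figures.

25.7 knots

Around a low, centrifugal force acts outward with Coriolis, so pressure-gradient force balances both:
(1/ρ)|∂P/∂n| = fV + V²/R  →  V² + fR·V − fR·V_g = 0
With fR = 6.39×10⁻⁵ × 1547×10³ m = 98.9 m/s:
V = [−fR + √((fR)² + 4 fR V_g)]/2 = [−98.9 + √(98.9² + 4×98.9×15)]/2 = 13.2 m/s
Subgeostrophic (V < V_g = 15 m/s), as expected around a low.
Converting: 13.2 m/s × 1.944 = 25.7 knots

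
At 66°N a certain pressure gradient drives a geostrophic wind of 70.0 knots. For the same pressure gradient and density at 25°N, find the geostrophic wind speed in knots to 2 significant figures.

With the same pressure gradient and density, V_g ∝ 1/f ∝ 1/sin φ.
V₂ = V₁ · sin φ₁ / sin φ₂ = 70.0 × sin 66° / sin 25°
V₂ = 70.0 × 0.9135/0.4226 = 150 knots

150 knots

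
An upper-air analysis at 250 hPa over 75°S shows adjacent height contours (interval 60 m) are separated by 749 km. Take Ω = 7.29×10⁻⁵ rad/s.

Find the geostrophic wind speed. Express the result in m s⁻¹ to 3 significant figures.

Coriolis parameter at 75°S:
f = 2Ω sin φ = 2 × 7.29×10⁻⁵ × sin 75° = 1.41×10⁻⁴ s⁻¹
Height gradient: |∂Z/∂n| = 60 m / 749000 m = 8.01×10⁻⁵
On a pressure surface, geostrophic balance gives V_g = (g/f)|∂Z/∂n|:
V_g = 9.81 × 8.01×10⁻⁵ / 1.41×10⁻⁴ = 5.58 m/s

5.58 m s⁻¹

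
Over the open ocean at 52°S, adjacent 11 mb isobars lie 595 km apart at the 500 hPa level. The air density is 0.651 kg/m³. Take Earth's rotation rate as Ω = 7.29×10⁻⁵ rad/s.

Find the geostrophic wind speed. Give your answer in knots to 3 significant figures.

48.0 knots

Coriolis parameter at 52°S:
f = 2Ω sin φ = 2 × 7.29×10⁻⁵ × sin 52° = 1.15×10⁻⁴ s⁻¹
Pressure gradient: |∂P/∂n| = 1100 Pa / 595000 m = 1.85×10⁻³ Pa/m
Geostrophic balance (pressure-gradient force = Coriolis force):
V_g = (1/(fρ)) |∂P/∂n| = 1.85×10⁻³ / (1.15×10⁻⁴ × 0.651) = 24.7 m/s
Converting: 24.7 m/s × 1.944 = 48.0 knots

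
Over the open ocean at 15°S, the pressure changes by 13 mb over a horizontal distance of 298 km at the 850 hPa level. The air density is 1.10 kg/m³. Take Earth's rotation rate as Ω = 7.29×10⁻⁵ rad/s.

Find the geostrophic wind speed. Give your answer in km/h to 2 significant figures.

380 km/h

Coriolis parameter at 15°S:
f = 2Ω sin φ = 2 × 7.29×10⁻⁵ × sin 15° = 3.77×10⁻⁵ s⁻¹
Pressure gradient: |∂P/∂n| = 1300 Pa / 298000 m = 4.36×10⁻³ Pa/m
Geostrophic balance (pressure-gradient force = Coriolis force):
V_g = (1/(fρ)) |∂P/∂n| = 4.36×10⁻³ / (3.77×10⁻⁵ × 1.10) = 105 m/s
Converting: 105 m/s × 3.6 = 380 km/h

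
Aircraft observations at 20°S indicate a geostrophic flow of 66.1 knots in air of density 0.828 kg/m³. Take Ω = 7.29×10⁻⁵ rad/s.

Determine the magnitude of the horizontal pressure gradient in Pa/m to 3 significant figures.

Coriolis parameter at 20°S:
f = 2Ω sin φ = 2 × 7.29×10⁻⁵ × sin 20° = 4.99×10⁻⁵ s⁻¹
Wind speed in SI: 66.1 knots = 34.0 m/s
Geostrophic balance rearranged: |∂P/∂n| = f ρ V_g
|∂P/∂n| = 4.99×10⁻⁵ × 0.828 × 34.0 = 1.40×10⁻³ Pa/m

1.40×10⁻³ Pa/m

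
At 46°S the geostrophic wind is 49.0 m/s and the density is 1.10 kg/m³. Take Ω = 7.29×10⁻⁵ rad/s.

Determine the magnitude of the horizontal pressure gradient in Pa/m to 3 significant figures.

5.65×10⁻³ Pa/m

Coriolis parameter at 46°S:
f = 2Ω sin φ = 2 × 7.29×10⁻⁵ × sin 46° = 1.05×10⁻⁴ s⁻¹
Geostrophic balance rearranged: |∂P/∂n| = f ρ V_g
|∂P/∂n| = 1.05×10⁻⁴ × 1.10 × 49.0 = 5.65×10⁻³ Pa/m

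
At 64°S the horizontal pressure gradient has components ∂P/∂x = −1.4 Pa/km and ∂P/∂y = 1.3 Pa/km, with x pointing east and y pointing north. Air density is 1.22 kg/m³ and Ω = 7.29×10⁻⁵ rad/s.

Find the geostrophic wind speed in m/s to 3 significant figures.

12.0 m/s

Coriolis parameter at 64°S:
f = 2Ω sin φ = 2 × 7.29×10⁻⁵ × sin 64° = 1.31×10⁻⁴ s⁻¹
In the Southern Hemisphere f is negative: f = −1.31×10⁻⁴ s⁻¹.
Component geostrophic relations (x east, y north):
u_g = −(1/(fρ)) ∂P/∂y,  v_g = (1/(fρ)) ∂P/∂x
u_g = −(1.3×10⁻³)/(−1.31×10⁻⁴ × 1.22) = 8.13 m/s;  v_g = (−1.4×10⁻³)/(−1.31×10⁻⁴ × 1.22) = 8.76 m/s
|V_g| = √(u_g² + v_g²) = 12.0 m/s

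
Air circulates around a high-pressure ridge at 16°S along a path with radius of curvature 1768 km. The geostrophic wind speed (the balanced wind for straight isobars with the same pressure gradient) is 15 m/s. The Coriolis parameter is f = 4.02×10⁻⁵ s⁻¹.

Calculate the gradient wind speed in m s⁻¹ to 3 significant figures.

Around a high, pressure-gradient force acts outward with centrifugal, so Coriolis balances both:
fV = (1/ρ)|∂P/∂n| + V²/R  →  V² − fR·V + fR·V_g = 0
With fR = 4.02×10⁻⁵ × 1768×10³ m = 71.1 m/s:
V = [fR − √((fR)² − 4 fR V_g)]/2 = [71.1 − √(71.1² − 4×71.1×15)]/2 = 21.5 m/s
Supergeostrophic (V > V_g = 15 m/s), as expected around a high.

21.5 m s⁻¹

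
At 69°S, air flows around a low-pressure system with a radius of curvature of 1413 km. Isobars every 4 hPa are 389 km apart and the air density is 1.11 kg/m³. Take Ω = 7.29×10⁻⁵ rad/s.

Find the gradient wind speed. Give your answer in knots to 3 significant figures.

Coriolis parameter at 69°S:
f = 2Ω sin φ = 2 × 7.29×10⁻⁵ × sin 69° = 1.36×10⁻⁴ s⁻¹
Pressure gradient: |∂P/∂n| = 400 Pa / 389000 m = 1.03×10⁻³ Pa/m
Geostrophic speed: V_g = |∂P/∂n|/(fρ) = 1.03×10⁻³/(1.36×10⁻⁴ × 1.11) = 6.81 m/s
Around a low, centrifugal force acts outward with Coriolis, so pressure-gradient force balances both:
(1/ρ)|∂P/∂n| = fV + V²/R  →  V² + fR·V − fR·V_g = 0
With fR = 1.36×10⁻⁴ × 1413×10³ m = 192 m/s:
V = [−fR + √((fR)² + 4 fR V_g)]/2 = [−192 + √(192² + 4×192×6.81)]/2 = 6.58 m/s
Subgeostrophic (V < V_g = 6.81 m/s), as expected around a low.
Converting: 6.58 m/s × 1.944 = 12.8 knots

12.8 knots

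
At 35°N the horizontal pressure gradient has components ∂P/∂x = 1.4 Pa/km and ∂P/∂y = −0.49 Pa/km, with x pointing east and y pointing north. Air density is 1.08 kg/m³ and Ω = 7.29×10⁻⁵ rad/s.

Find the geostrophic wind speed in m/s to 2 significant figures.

Coriolis parameter at 35°N:
f = 2Ω sin φ = 2 × 7.29×10⁻⁵ × sin 35° = 8.36×10⁻⁵ s⁻¹
Component geostrophic relations (x east, y north):
u_g = −(1/(fρ)) ∂P/∂y,  v_g = (1/(fρ)) ∂P/∂x
u_g = −(−0.49×10⁻³)/(8.36×10⁻⁵ × 1.08) = 5.43 m/s;  v_g = (1.4×10⁻³)/(8.36×10⁻⁵ × 1.08) = 15.5 m/s
|V_g| = √(u_g² + v_g²) = 16.4 m/s

16 m/s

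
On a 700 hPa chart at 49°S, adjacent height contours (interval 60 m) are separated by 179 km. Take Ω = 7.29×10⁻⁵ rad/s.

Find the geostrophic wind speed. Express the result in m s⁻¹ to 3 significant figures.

29.9 m s⁻¹

Coriolis parameter at 49°S:
f = 2Ω sin φ = 2 × 7.29×10⁻⁵ × sin 49° = 1.10×10⁻⁴ s⁻¹
Height gradient: |∂Z/∂n| = 60 m / 179000 m = 3.35×10⁻⁴
On a pressure surface, geostrophic balance gives V_g = (g/f)|∂Z/∂n|:
V_g = 9.81 × 3.35×10⁻⁴ / 1.10×10⁻⁴ = 29.9 m/s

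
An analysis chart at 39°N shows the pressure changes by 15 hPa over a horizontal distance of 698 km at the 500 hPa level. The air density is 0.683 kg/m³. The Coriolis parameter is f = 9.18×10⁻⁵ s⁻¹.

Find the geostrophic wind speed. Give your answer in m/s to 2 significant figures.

34 m/s

Pressure gradient: |∂P/∂n| = 1500 Pa / 698000 m = 2.15×10⁻³ Pa/m
Geostrophic balance (pressure-gradient force = Coriolis force):
V_g = (1/(fρ)) |∂P/∂n| = 2.15×10⁻³ / (9.18×10⁻⁵ × 0.683) = 34.3 m/s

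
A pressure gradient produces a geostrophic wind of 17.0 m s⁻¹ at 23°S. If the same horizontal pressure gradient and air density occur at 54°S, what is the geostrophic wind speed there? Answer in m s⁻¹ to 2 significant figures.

With the same pressure gradient and density, V_g ∝ 1/f ∝ 1/sin φ.
V₂ = V₁ · sin φ₁ / sin φ₂ = 17.0 × sin 23° / sin 54°
V₂ = 17.0 × 0.3907/0.8090 = 8.2 m s⁻¹

8.2 m s⁻¹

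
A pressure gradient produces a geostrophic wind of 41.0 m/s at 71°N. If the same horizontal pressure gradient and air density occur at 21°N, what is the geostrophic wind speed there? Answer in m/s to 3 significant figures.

108 m/s

With the same pressure gradient and density, V_g ∝ 1/f ∝ 1/sin φ.
V₂ = V₁ · sin φ₁ / sin φ₂ = 41.0 × sin 71° / sin 21°
V₂ = 41.0 × 0.9455/0.3584 = 108 m/s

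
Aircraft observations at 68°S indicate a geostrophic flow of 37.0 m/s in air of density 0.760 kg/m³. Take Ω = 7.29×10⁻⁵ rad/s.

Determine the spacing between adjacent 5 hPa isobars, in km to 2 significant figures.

Coriolis parameter at 68°S:
f = 2Ω sin φ = 2 × 7.29×10⁻⁵ × sin 68° = 1.35×10⁻⁴ s⁻¹
Geostrophic balance rearranged: |∂P/∂n| = f ρ V_g
|∂P/∂n| = 1.35×10⁻⁴ × 0.760 × 37.0 = 3.80×10⁻³ Pa/m
Isobar spacing: Δn = ΔP/|∂P/∂n| = 500 Pa / 3.80×10⁻³ Pa/m = 131532 m ≈ 130 km

130 km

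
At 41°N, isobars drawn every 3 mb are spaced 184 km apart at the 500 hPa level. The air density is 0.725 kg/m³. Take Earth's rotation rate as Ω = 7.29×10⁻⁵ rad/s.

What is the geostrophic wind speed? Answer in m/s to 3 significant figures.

Coriolis parameter at 41°N:
f = 2Ω sin φ = 2 × 7.29×10⁻⁵ × sin 41° = 9.57×10⁻⁵ s⁻¹
Pressure gradient: |∂P/∂n| = 300 Pa / 184000 m = 1.63×10⁻³ Pa/m
Geostrophic balance (pressure-gradient force = Coriolis force):
V_g = (1/(fρ)) |∂P/∂n| = 1.63×10⁻³ / (9.57×10⁻⁵ × 0.725) = 23.5 m/s

23.5 m/s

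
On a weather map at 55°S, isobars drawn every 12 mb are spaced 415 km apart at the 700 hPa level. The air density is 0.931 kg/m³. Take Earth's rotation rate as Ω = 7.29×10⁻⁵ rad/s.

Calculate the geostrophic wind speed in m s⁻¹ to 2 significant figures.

Coriolis parameter at 55°S:
f = 2Ω sin φ = 2 × 7.29×10⁻⁵ × sin 55° = 1.19×10⁻⁴ s⁻¹
Pressure gradient: |∂P/∂n| = 1200 Pa / 415000 m = 2.89×10⁻³ Pa/m
Geostrophic balance (pressure-gradient force = Coriolis force):
V_g = (1/(fρ)) |∂P/∂n| = 2.89×10⁻³ / (1.19×10⁻⁴ × 0.931) = 26.0 m/s

26 m s⁻¹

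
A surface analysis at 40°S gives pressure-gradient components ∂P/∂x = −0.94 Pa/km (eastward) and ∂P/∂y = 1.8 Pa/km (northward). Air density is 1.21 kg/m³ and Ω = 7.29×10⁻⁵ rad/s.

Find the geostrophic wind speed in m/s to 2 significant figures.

Coriolis parameter at 40°S:
f = 2Ω sin φ = 2 × 7.29×10⁻⁵ × sin 40° = 9.37×10⁻⁵ s⁻¹
In the Southern Hemisphere f is negative: f = −9.37×10⁻⁵ s⁻¹.
Component geostrophic relations (x east, y north):
u_g = −(1/(fρ)) ∂P/∂y,  v_g = (1/(fρ)) ∂P/∂x
u_g = −(1.8×10⁻³)/(−9.37×10⁻⁵ × 1.21) = 15.9 m/s;  v_g = (−0.94×10⁻³)/(−9.37×10⁻⁵ × 1.21) = 8.29 m/s
|V_g| = √(u_g² + v_g²) = 17.9 m/s

18 m/s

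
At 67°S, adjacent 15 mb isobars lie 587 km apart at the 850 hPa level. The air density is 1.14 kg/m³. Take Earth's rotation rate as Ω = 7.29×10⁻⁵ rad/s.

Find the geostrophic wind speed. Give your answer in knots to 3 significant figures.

32.5 knots

Coriolis parameter at 67°S:
f = 2Ω sin φ = 2 × 7.29×10⁻⁵ × sin 67° = 1.34×10⁻⁴ s⁻¹
Pressure gradient: |∂P/∂n| = 1500 Pa / 587000 m = 2.56×10⁻³ Pa/m
Geostrophic balance (pressure-gradient force = Coriolis force):
V_g = (1/(fρ)) |∂P/∂n| = 2.56×10⁻³ / (1.34×10⁻⁴ × 1.14) = 16.7 m/s
Converting: 16.7 m/s × 1.944 = 32.5 knots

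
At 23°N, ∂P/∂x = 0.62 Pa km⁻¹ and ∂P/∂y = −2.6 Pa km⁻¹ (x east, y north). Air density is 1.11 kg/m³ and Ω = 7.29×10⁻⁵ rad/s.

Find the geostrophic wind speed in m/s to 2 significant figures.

Coriolis parameter at 23°N:
f = 2Ω sin φ = 2 × 7.29×10⁻⁵ × sin 23° = 5.70×10⁻⁵ s⁻¹
Component geostrophic relations (x east, y north):
u_g = −(1/(fρ)) ∂P/∂y,  v_g = (1/(fρ)) ∂P/∂x
u_g = −(−2.6×10⁻³)/(5.70×10⁻⁵ × 1.11) = 41.1 m/s;  v_g = (0.62×10⁻³)/(5.70×10⁻⁵ × 1.11) = 9.80 m/s
|V_g| = √(u_g² + v_g²) = 42.3 m/s

42 m/s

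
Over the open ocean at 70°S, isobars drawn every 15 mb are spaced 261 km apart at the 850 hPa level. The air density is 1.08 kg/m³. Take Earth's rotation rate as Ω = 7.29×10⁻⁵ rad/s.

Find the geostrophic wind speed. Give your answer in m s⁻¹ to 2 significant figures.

39 m s⁻¹

Coriolis parameter at 70°S:
f = 2Ω sin φ = 2 × 7.29×10⁻⁵ × sin 70° = 1.37×10⁻⁴ s⁻¹
Pressure gradient: |∂P/∂n| = 1500 Pa / 261000 m = 5.75×10⁻³ Pa/m
Geostrophic balance (pressure-gradient force = Coriolis force):
V_g = (1/(fρ)) |∂P/∂n| = 5.75×10⁻³ / (1.37×10⁻⁴ × 1.08) = 38.8 m/s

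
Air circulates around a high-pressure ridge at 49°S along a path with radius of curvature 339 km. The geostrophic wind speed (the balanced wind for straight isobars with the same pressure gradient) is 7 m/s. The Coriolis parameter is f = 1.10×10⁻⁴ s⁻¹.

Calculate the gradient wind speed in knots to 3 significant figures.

Around a high, pressure-gradient force acts outward with centrifugal, so Coriolis balances both:
fV = (1/ρ)|∂P/∂n| + V²/R  →  V² − fR·V + fR·V_g = 0
With fR = 1.10×10⁻⁴ × 339×10³ m = 37.3 m/s:
V = [fR − √((fR)² − 4 fR V_g)]/2 = [37.3 − √(37.3² − 4×37.3×7)]/2 = 9.34 m/s
Supergeostrophic (V > V_g = 7 m/s), as expected around a high.
Converting: 9.34 m/s × 1.944 = 18.2 knots

18.2 knots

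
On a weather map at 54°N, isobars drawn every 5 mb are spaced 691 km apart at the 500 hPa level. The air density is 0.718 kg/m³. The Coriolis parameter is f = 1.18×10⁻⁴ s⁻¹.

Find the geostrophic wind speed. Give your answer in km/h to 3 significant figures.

Pressure gradient: |∂P/∂n| = 500 Pa / 691000 m = 7.24×10⁻⁴ Pa/m
Geostrophic balance (pressure-gradient force = Coriolis force):
V_g = (1/(fρ)) |∂P/∂n| = 7.24×10⁻⁴ / (1.18×10⁻⁴ × 0.718) = 8.54 m/s
Converting: 8.54 m/s × 3.6 = 30.7 km/h

30.7 km/h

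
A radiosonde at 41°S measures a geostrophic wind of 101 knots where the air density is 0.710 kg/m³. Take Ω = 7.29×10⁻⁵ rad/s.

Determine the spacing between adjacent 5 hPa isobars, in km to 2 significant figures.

140 km

Coriolis parameter at 41°S:
f = 2Ω sin φ = 2 × 7.29×10⁻⁵ × sin 41° = 9.57×10⁻⁵ s⁻¹
Wind speed in SI: 101 knots = 52.0 m/s
Geostrophic balance rearranged: |∂P/∂n| = f ρ V_g
|∂P/∂n| = 9.57×10⁻⁵ × 0.710 × 52.0 = 3.53×10⁻³ Pa/m
Isobar spacing: Δn = ΔP/|∂P/∂n| = 500 Pa / 3.53×10⁻³ Pa/m = 141694 m ≈ 140 km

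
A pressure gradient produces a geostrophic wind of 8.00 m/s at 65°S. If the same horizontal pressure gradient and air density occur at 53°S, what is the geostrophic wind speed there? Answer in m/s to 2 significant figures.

With the same pressure gradient and density, V_g ∝ 1/f ∝ 1/sin φ.
V₂ = V₁ · sin φ₁ / sin φ₂ = 8.00 × sin 65° / sin 53°
V₂ = 8.00 × 0.9063/0.7986 = 9.1 m/s

9.1 m/s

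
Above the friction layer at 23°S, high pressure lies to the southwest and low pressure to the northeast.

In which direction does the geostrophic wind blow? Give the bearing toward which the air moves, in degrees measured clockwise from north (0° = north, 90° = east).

315°

The pressure-gradient force points toward the northeast (bearing 045°).
Geostrophic balance: in the Southern Hemisphere the Coriolis force deflects motion to the left, so the geostrophic wind blows 90° to the left of the pressure-gradient force (low pressure on the right).
Rotating 045° by 90° counterclockwise gives 315° — the wind blows toward the northwest.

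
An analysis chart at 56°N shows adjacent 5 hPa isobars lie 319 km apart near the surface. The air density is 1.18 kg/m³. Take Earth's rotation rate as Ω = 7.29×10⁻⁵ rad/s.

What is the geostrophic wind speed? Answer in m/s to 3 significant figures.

11.0 m/s

Coriolis parameter at 56°N:
f = 2Ω sin φ = 2 × 7.29×10⁻⁵ × sin 56° = 1.21×10⁻⁴ s⁻¹
Pressure gradient: |∂P/∂n| = 500 Pa / 319000 m = 1.57×10⁻³ Pa/m
Geostrophic balance (pressure-gradient force = Coriolis force):
V_g = (1/(fρ)) |∂P/∂n| = 1.57×10⁻³ / (1.21×10⁻⁴ × 1.18) = 11.0 m/s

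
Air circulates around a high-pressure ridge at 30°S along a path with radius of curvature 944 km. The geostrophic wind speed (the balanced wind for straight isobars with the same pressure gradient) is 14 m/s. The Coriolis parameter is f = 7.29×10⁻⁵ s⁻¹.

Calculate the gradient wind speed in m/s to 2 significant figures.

Around a high, pressure-gradient force acts outward with centrifugal, so Coriolis balances both:
fV = (1/ρ)|∂P/∂n| + V²/R  →  V² − fR·V + fR·V_g = 0
With fR = 7.29×10⁻⁵ × 944×10³ m = 68.8 m/s:
V = [fR − √((fR)² − 4 fR V_g)]/2 = [68.8 − √(68.8² − 4×68.8×14)]/2 = 19.6 m/s
Supergeostrophic (V > V_g = 14 m/s), as expected around a high.

20 m/s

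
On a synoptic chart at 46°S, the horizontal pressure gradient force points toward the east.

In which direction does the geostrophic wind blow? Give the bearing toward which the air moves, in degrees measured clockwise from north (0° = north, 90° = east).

The pressure-gradient force points toward the east (bearing 090°).
Geostrophic balance: in the Southern Hemisphere the Coriolis force deflects motion to the left, so the geostrophic wind blows 90° to the left of the pressure-gradient force (low pressure on the right).
Rotating 090° by 90° counterclockwise gives 000° — the wind blows toward the north.

000°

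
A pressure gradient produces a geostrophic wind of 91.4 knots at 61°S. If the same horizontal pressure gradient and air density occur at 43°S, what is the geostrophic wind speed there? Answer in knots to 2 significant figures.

With the same pressure gradient and density, V_g ∝ 1/f ∝ 1/sin φ.
V₂ = V₁ · sin φ₁ / sin φ₂ = 91.4 × sin 61° / sin 43°
V₂ = 91.4 × 0.8746/0.6820 = 120 knots

120 knots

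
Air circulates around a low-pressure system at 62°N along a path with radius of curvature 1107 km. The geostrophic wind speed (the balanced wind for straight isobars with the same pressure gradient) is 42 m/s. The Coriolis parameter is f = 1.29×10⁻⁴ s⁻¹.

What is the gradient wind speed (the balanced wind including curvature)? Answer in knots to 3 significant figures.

Around a low, centrifugal force acts outward with Coriolis, so pressure-gradient force balances both:
(1/ρ)|∂P/∂n| = fV + V²/R  →  V² + fR·V − fR·V_g = 0
With fR = 1.29×10⁻⁴ × 1107×10³ m = 143 m/s:
V = [−fR + √((fR)² + 4 fR V_g)]/2 = [−143 + √(143² + 4×143×42)]/2 = 33.9 m/s
Subgeostrophic (V < V_g = 42 m/s), as expected around a low.
Converting: 33.9 m/s × 1.944 = 66.0 knots

66.0 knots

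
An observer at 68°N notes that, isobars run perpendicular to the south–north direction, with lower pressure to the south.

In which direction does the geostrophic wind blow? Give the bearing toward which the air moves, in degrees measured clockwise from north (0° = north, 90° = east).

270°

The pressure-gradient force points toward the south (bearing 180°).
Geostrophic balance: in the Northern Hemisphere the Coriolis force deflects motion to the right, so the geostrophic wind blows 90° to the right of the pressure-gradient force (low pressure on the left).
Rotating 180° by 90° clockwise gives 270° — the wind blows toward the west.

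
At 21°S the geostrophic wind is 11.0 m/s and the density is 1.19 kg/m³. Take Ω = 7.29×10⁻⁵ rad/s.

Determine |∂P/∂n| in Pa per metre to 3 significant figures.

6.84×10⁻⁴ Pa/m

Coriolis parameter at 21°S:
f = 2Ω sin φ = 2 × 7.29×10⁻⁵ × sin 21° = 5.23×10⁻⁵ s⁻¹
Geostrophic balance rearranged: |∂P/∂n| = f ρ V_g
|∂P/∂n| = 5.23×10⁻⁵ × 1.19 × 11.0 = 6.84×10⁻⁴ Pa/m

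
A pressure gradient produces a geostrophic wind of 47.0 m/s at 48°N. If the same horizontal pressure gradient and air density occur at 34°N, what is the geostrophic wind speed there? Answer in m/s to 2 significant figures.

62 m/s

With the same pressure gradient and density, V_g ∝ 1/f ∝ 1/sin φ.
V₂ = V₁ · sin φ₁ / sin φ₂ = 47.0 × sin 48° / sin 34°
V₂ = 47.0 × 0.7431/0.5592 = 62 m/s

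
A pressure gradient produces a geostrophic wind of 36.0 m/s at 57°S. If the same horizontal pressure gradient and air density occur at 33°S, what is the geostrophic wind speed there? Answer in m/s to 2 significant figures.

With the same pressure gradient and density, V_g ∝ 1/f ∝ 1/sin φ.
V₂ = V₁ · sin φ₁ / sin φ₂ = 36.0 × sin 57° / sin 33°
V₂ = 36.0 × 0.8387/0.5446 = 55 m/s

55 m/s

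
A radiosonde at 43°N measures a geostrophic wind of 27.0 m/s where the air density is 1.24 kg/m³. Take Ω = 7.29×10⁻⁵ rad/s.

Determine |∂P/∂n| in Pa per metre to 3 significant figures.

3.33×10⁻³ Pa/m

Coriolis parameter at 43°N:
f = 2Ω sin φ = 2 × 7.29×10⁻⁵ × sin 43° = 9.94×10⁻⁵ s⁻¹
Geostrophic balance rearranged: |∂P/∂n| = f ρ V_g
|∂P/∂n| = 9.94×10⁻⁵ × 1.24 × 27.0 = 3.33×10⁻³ Pa/m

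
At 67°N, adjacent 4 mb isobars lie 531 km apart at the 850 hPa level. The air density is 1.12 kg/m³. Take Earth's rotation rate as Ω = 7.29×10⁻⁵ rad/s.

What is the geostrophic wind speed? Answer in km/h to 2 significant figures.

18 km/h

Coriolis parameter at 67°N:
f = 2Ω sin φ = 2 × 7.29×10⁻⁵ × sin 67° = 1.34×10⁻⁴ s⁻¹
Pressure gradient: |∂P/∂n| = 400 Pa / 531000 m = 7.53×10⁻⁴ Pa/m
Geostrophic balance (pressure-gradient force = Coriolis force):
V_g = (1/(fρ)) |∂P/∂n| = 7.53×10⁻⁴ / (1.34×10⁻⁴ × 1.12) = 5.01 m/s
Converting: 5.01 m/s × 3.6 = 18 km/h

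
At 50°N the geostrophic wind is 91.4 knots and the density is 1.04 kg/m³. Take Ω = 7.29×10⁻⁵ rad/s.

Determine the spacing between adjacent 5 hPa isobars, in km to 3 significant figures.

Coriolis parameter at 50°N:
f = 2Ω sin φ = 2 × 7.29×10⁻⁵ × sin 50° = 1.12×10⁻⁴ s⁻¹
Wind speed in SI: 91.4 knots = 47.0 m/s
Geostrophic balance rearranged: |∂P/∂n| = f ρ V_g
|∂P/∂n| = 1.12×10⁻⁴ × 1.04 × 47.0 = 5.46×10⁻³ Pa/m
Isobar spacing: Δn = ΔP/|∂P/∂n| = 500 Pa / 5.46×10⁻³ Pa/m = 91546 m ≈ 91.5 km

91.5 km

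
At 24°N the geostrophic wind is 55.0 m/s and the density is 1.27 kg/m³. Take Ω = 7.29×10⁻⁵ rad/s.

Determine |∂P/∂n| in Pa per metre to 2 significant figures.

4.1×10⁻³ Pa/m

Coriolis parameter at 24°N:
f = 2Ω sin φ = 2 × 7.29×10⁻⁵ × sin 24° = 5.93×10⁻⁵ s⁻¹
Geostrophic balance rearranged: |∂P/∂n| = f ρ V_g
|∂P/∂n| = 5.93×10⁻⁵ × 1.27 × 55.0 = 4.14×10⁻³ Pa/m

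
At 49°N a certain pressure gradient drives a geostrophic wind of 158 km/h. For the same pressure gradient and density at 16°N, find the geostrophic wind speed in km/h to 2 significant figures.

With the same pressure gradient and density, V_g ∝ 1/f ∝ 1/sin φ.
V₂ = V₁ · sin φ₁ / sin φ₂ = 158 × sin 49° / sin 16°
V₂ = 158 × 0.7547/0.2756 = 430 km/h

430 km/h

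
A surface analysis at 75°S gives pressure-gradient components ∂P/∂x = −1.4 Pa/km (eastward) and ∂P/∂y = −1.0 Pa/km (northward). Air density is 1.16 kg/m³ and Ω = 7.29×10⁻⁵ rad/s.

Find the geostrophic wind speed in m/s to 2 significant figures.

11 m/s

Coriolis parameter at 75°S:
f = 2Ω sin φ = 2 × 7.29×10⁻⁵ × sin 75° = 1.41×10⁻⁴ s⁻¹
In the Southern Hemisphere f is negative: f = −1.41×10⁻⁴ s⁻¹.
Component geostrophic relations (x east, y north):
u_g = −(1/(fρ)) ∂P/∂y,  v_g = (1/(fρ)) ∂P/∂x
u_g = −(−1.0×10⁻³)/(−1.41×10⁻⁴ × 1.16) = −6.12 m/s;  v_g = (−1.4×10⁻³)/(−1.41×10⁻⁴ × 1.16) = 8.57 m/s
|V_g| = √(u_g² + v_g²) = 10.5 m/s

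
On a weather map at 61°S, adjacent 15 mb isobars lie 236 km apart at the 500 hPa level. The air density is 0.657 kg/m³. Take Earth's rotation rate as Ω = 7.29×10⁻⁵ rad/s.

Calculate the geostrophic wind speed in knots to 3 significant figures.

Coriolis parameter at 61°S:
f = 2Ω sin φ = 2 × 7.29×10⁻⁵ × sin 61° = 1.28×10⁻⁴ s⁻¹
Pressure gradient: |∂P/∂n| = 1500 Pa / 236000 m = 6.36×10⁻³ Pa/m
Geostrophic balance (pressure-gradient force = Coriolis force):
V_g = (1/(fρ)) |∂P/∂n| = 6.36×10⁻³ / (1.28×10⁻⁴ × 0.657) = 75.9 m/s
Converting: 75.9 m/s × 1.944 = 147 knots

147 knots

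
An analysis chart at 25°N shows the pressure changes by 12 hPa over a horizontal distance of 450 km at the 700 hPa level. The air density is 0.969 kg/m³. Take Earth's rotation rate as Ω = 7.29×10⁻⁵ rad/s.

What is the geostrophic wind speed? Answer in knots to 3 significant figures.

86.8 knots

Coriolis parameter at 25°N:
f = 2Ω sin φ = 2 × 7.29×10⁻⁵ × sin 25° = 6.16×10⁻⁵ s⁻¹
Pressure gradient: |∂P/∂n| = 1200 Pa / 450000 m = 2.67×10⁻³ Pa/m
Geostrophic balance (pressure-gradient force = Coriolis force):
V_g = (1/(fρ)) |∂P/∂n| = 2.67×10⁻³ / (6.16×10⁻⁵ × 0.969) = 44.7 m/s
Converting: 44.7 m/s × 1.944 = 86.8 knots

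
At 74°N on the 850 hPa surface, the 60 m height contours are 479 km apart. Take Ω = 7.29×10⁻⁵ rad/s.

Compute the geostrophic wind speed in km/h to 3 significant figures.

31.6 km/h

Coriolis parameter at 74°N:
f = 2Ω sin φ = 2 × 7.29×10⁻⁵ × sin 74° = 1.40×10⁻⁴ s⁻¹
Height gradient: |∂Z/∂n| = 60 m / 479000 m = 1.25×10⁻⁴
On a pressure surface, geostrophic balance gives V_g = (g/f)|∂Z/∂n|:
V_g = 9.81 × 1.25×10⁻⁴ / 1.40×10⁻⁴ = 8.77 m/s
Converting: 8.77 m/s × 3.6 = 31.6 km/h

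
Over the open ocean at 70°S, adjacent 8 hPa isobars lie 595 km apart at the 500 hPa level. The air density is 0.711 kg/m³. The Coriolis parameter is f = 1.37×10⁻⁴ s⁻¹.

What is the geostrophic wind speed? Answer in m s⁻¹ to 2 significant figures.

Pressure gradient: |∂P/∂n| = 800 Pa / 595000 m = 1.34×10⁻³ Pa/m
Geostrophic balance (pressure-gradient force = Coriolis force):
V_g = (1/(fρ)) |∂P/∂n| = 1.34×10⁻³ / (1.37×10⁻⁴ × 0.711) = 13.8 m/s

14 m s⁻¹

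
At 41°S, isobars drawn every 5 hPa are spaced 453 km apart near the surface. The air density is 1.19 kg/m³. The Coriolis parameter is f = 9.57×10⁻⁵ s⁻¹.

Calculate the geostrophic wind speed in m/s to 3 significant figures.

Pressure gradient: |∂P/∂n| = 500 Pa / 453000 m = 1.10×10⁻³ Pa/m
Geostrophic balance (pressure-gradient force = Coriolis force):
V_g = (1/(fρ)) |∂P/∂n| = 1.10×10⁻³ / (9.57×10⁻⁵ × 1.19) = 9.69 m/s

9.69 m/s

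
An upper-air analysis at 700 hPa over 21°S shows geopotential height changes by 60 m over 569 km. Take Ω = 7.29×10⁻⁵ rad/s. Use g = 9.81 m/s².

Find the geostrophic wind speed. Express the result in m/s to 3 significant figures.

Coriolis parameter at 21°S:
f = 2Ω sin φ = 2 × 7.29×10⁻⁵ × sin 21° = 5.23×10⁻⁵ s⁻¹
Height gradient: |∂Z/∂n| = 60 m / 569000 m = 1.05×10⁻⁴
On a pressure surface, geostrophic balance gives V_g = (g/f)|∂Z/∂n|:
V_g = 9.81 × 1.05×10⁻⁴ / 5.23×10⁻⁵ = 19.8 m/s

19.8 m/s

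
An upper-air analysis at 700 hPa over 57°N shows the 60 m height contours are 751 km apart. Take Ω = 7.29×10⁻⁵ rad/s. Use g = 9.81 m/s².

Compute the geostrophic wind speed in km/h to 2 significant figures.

23 km/h

Coriolis parameter at 57°N:
f = 2Ω sin φ = 2 × 7.29×10⁻⁵ × sin 57° = 1.22×10⁻⁴ s⁻¹
Height gradient: |∂Z/∂n| = 60 m / 751000 m = 7.99×10⁻⁵
On a pressure surface, geostrophic balance gives V_g = (g/f)|∂Z/∂n|:
V_g = 9.81 × 7.99×10⁻⁵ / 1.22×10⁻⁴ = 6.41 m/s
Converting: 6.41 m/s × 3.6 = 23 km/h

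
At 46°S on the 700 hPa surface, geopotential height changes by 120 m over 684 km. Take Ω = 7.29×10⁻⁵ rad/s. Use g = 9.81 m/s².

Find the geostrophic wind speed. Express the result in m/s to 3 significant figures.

Coriolis parameter at 46°S:
f = 2Ω sin φ = 2 × 7.29×10⁻⁵ × sin 46° = 1.05×10⁻⁴ s⁻¹
Height gradient: |∂Z/∂n| = 120 m / 684000 m = 1.75×10⁻⁴
On a pressure surface, geostrophic balance gives V_g = (g/f)|∂Z/∂n|:
V_g = 9.81 × 1.75×10⁻⁴ / 1.05×10⁻⁴ = 16.4 m/s

16.4 m/s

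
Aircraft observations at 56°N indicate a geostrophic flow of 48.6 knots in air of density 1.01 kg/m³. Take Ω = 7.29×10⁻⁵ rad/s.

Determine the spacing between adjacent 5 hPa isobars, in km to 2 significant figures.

Coriolis parameter at 56°N:
f = 2Ω sin φ = 2 × 7.29×10⁻⁵ × sin 56° = 1.21×10⁻⁴ s⁻¹
Wind speed in SI: 48.6 knots = 25.0 m/s
Geostrophic balance rearranged: |∂P/∂n| = f ρ V_g
|∂P/∂n| = 1.21×10⁻⁴ × 1.01 × 25.0 = 3.05×10⁻³ Pa/m
Isobar spacing: Δn = ΔP/|∂P/∂n| = 500 Pa / 3.05×10⁻³ Pa/m = 163811 m ≈ 160 km

160 km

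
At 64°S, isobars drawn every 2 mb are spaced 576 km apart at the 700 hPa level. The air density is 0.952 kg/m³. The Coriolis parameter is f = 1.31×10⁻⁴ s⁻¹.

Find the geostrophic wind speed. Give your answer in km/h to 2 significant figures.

10 km/h

Pressure gradient: |∂P/∂n| = 200 Pa / 576000 m = 3.47×10⁻⁴ Pa/m
Geostrophic balance (pressure-gradient force = Coriolis force):
V_g = (1/(fρ)) |∂P/∂n| = 3.47×10⁻⁴ / (1.31×10⁻⁴ × 0.952) = 2.78 m/s
Converting: 2.78 m/s × 3.6 = 10 km/h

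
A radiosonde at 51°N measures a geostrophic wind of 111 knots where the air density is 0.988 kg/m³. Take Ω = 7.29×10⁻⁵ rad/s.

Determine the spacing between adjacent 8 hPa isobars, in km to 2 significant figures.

Coriolis parameter at 51°N:
f = 2Ω sin φ = 2 × 7.29×10⁻⁵ × sin 51° = 1.13×10⁻⁴ s⁻¹
Wind speed in SI: 111 knots = 57.1 m/s
Geostrophic balance rearranged: |∂P/∂n| = f ρ V_g
|∂P/∂n| = 1.13×10⁻⁴ × 0.988 × 57.1 = 6.39×10⁻³ Pa/m
Isobar spacing: Δn = ΔP/|∂P/∂n| = 800 Pa / 6.39×10⁻³ Pa/m = 125145 m ≈ 130 km

130 km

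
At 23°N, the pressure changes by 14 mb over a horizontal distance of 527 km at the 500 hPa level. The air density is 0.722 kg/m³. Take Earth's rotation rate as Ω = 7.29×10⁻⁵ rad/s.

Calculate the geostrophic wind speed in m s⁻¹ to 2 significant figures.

65 m s⁻¹

Coriolis parameter at 23°N:
f = 2Ω sin φ = 2 × 7.29×10⁻⁵ × sin 23° = 5.70×10⁻⁵ s⁻¹
Pressure gradient: |∂P/∂n| = 1400 Pa / 527000 m = 2.66×10⁻³ Pa/m
Geostrophic balance (pressure-gradient force = Coriolis force):
V_g = (1/(fρ)) |∂P/∂n| = 2.66×10⁻³ / (5.70×10⁻⁵ × 0.722) = 64.6 m/s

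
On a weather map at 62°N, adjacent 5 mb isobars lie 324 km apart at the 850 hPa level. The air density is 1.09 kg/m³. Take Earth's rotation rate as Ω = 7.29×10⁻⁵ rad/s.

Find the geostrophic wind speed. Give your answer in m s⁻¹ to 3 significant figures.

Coriolis parameter at 62°N:
f = 2Ω sin φ = 2 × 7.29×10⁻⁵ × sin 62° = 1.29×10⁻⁴ s⁻¹
Pressure gradient: |∂P/∂n| = 500 Pa / 324000 m = 1.54×10⁻³ Pa/m
Geostrophic balance (pressure-gradient force = Coriolis force):
V_g = (1/(fρ)) |∂P/∂n| = 1.54×10⁻³ / (1.29×10⁻⁴ × 1.09) = 11.0 m/s

11.0 m s⁻¹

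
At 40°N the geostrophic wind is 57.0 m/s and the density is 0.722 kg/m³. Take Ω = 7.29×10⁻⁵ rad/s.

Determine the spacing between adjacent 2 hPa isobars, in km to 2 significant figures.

Coriolis parameter at 40°N:
f = 2Ω sin φ = 2 × 7.29×10⁻⁵ × sin 40° = 9.37×10⁻⁵ s⁻¹
Geostrophic balance rearranged: |∂P/∂n| = f ρ V_g
|∂P/∂n| = 9.37×10⁻⁵ × 0.722 × 57.0 = 3.86×10⁻³ Pa/m
Isobar spacing: Δn = ΔP/|∂P/∂n| = 200 Pa / 3.86×10⁻³ Pa/m = 51855 m ≈ 52 km

52 km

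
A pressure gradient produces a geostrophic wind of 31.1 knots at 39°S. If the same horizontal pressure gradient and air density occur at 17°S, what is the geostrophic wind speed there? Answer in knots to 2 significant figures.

With the same pressure gradient and density, V_g ∝ 1/f ∝ 1/sin φ.
V₂ = V₁ · sin φ₁ / sin φ₂ = 31.1 × sin 39° / sin 17°
V₂ = 31.1 × 0.6293/0.2924 = 67 knots

67 knots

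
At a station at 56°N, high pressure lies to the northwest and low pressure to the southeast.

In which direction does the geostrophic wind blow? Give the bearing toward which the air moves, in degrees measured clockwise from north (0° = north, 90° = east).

225°

The pressure-gradient force points toward the southeast (bearing 135°).
Geostrophic balance: in the Northern Hemisphere the Coriolis force deflects motion to the right, so the geostrophic wind blows 90° to the right of the pressure-gradient force (low pressure on the left).
Rotating 135° by 90° clockwise gives 225° — the wind blows toward the southwest.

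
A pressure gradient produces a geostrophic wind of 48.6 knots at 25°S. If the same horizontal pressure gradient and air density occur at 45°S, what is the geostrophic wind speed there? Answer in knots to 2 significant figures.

With the same pressure gradient and density, V_g ∝ 1/f ∝ 1/sin φ.
V₂ = V₁ · sin φ₁ / sin φ₂ = 48.6 × sin 25° / sin 45°
V₂ = 48.6 × 0.4226/0.7071 = 29 knots

29 knots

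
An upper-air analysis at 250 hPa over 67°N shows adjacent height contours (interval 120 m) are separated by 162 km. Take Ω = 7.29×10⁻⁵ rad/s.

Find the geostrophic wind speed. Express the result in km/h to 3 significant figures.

195 km/h

Coriolis parameter at 67°N:
f = 2Ω sin φ = 2 × 7.29×10⁻⁵ × sin 67° = 1.34×10⁻⁴ s⁻¹
Height gradient: |∂Z/∂n| = 120 m / 162000 m = 7.41×10⁻⁴
On a pressure surface, geostrophic balance gives V_g = (g/f)|∂Z/∂n|:
V_g = 9.81 × 7.41×10⁻⁴ / 1.34×10⁻⁴ = 54.1 m/s
Converting: 54.1 m/s × 3.6 = 195 km/h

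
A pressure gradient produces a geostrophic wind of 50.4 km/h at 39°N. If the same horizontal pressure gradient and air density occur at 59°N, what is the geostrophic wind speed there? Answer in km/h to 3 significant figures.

37.0 km/h

With the same pressure gradient and density, V_g ∝ 1/f ∝ 1/sin φ.
V₂ = V₁ · sin φ₁ / sin φ₂ = 50.4 × sin 39° / sin 59°
V₂ = 50.4 × 0.6293/0.8572 = 37.0 km/h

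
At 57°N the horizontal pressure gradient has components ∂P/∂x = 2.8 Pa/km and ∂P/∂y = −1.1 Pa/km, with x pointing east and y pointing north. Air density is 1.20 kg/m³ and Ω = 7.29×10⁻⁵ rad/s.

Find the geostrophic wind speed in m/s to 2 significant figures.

Coriolis parameter at 57°N:
f = 2Ω sin φ = 2 × 7.29×10⁻⁵ × sin 57° = 1.22×10⁻⁴ s⁻¹
Component geostrophic relations (x east, y north):
u_g = −(1/(fρ)) ∂P/∂y,  v_g = (1/(fρ)) ∂P/∂x
u_g = −(−1.1×10⁻³)/(1.22×10⁻⁴ × 1.20) = 7.50 m/s;  v_g = (2.8×10⁻³)/(1.22×10⁻⁴ × 1.20) = 19.1 m/s
|V_g| = √(u_g² + v_g²) = 20.5 m/s

21 m/s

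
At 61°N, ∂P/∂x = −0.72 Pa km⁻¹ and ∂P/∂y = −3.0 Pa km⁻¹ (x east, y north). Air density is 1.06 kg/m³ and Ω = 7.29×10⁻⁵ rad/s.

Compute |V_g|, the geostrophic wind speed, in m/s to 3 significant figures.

Coriolis parameter at 61°N:
f = 2Ω sin φ = 2 × 7.29×10⁻⁵ × sin 61° = 1.28×10⁻⁴ s⁻¹
Component geostrophic relations (x east, y north):
u_g = −(1/(fρ)) ∂P/∂y,  v_g = (1/(fρ)) ∂P/∂x
u_g = −(−3.0×10⁻³)/(1.28×10⁻⁴ × 1.06) = 22.2 m/s;  v_g = (−0.72×10⁻³)/(1.28×10⁻⁴ × 1.06) = −5.33 m/s
|V_g| = √(u_g² + v_g²) = 22.8 m/s

22.8 m/s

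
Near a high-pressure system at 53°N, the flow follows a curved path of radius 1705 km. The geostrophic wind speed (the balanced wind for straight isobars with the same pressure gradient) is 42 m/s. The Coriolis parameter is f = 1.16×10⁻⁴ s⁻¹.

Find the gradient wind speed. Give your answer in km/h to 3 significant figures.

218 km/h

Around a high, pressure-gradient force acts outward with centrifugal, so Coriolis balances both:
fV = (1/ρ)|∂P/∂n| + V²/R  →  V² − fR·V + fR·V_g = 0
With fR = 1.16×10⁻⁴ × 1705×10³ m = 198 m/s:
V = [fR − √((fR)² − 4 fR V_g)]/2 = [198 − √(198² − 4×198×42)]/2 = 60.5 m/s
Supergeostrophic (V > V_g = 42 m/s), as expected around a high.
Converting: 60.5 m/s × 3.6 = 218 km/h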